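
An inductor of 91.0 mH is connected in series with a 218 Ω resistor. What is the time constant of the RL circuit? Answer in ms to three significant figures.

τ ≈ 0.417 ms

τ = L/R = (9.100×10^-2 H)/(218 Ω) = 4.174×10^-4 s.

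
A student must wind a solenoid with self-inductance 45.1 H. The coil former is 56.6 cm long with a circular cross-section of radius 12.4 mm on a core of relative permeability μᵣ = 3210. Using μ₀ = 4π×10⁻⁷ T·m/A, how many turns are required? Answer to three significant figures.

N ≈ 3620 turns

A = πr² = π(1.240×10^-2 m)² = 4.831×10^-4 m².
From L = μ₀μᵣN²A/ℓ, N = √(Lℓ / (μ₀μᵣA)).
N = √[(45.1)(0.566) / ((4π×10⁻⁷)(3210)×4.831×10^-4)] = √(1.310×10^7) ≈ 3619.4.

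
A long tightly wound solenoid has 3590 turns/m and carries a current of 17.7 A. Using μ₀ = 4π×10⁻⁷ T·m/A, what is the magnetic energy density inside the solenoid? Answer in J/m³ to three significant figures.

B = μ₀nI = (4π×10⁻⁷)(3.590×10^3)(17.7) = 7.985×10^-2 T.
u = B²/(2μ₀) = (7.985×10^-2)²/(2×4π×10⁻⁷) = 2.537×10^3 J/m³.

u ≈ 2540 J/m³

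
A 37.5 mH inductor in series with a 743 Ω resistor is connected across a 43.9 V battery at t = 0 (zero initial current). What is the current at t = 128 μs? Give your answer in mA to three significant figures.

I ≈ 54.4 mA

τ = L/R = 3.750×10^-2/743 = 5.047×10^-5 s; final current I_∞ = ε/R = 43.9/743 = 5.908×10^-2 A.
I(t) = I_∞(1 − e^(−t/τ)) with t/τ = 2.536.
I = (5.908×10^-2)(1 − e^(−2.536)) = 5.441×10^-2 A.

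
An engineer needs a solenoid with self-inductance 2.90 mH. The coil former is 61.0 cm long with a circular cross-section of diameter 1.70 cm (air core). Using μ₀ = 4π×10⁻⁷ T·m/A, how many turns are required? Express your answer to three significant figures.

A = π(d/2)² = π(8.500×10^-3 m)² = 2.270×10^-4 m².
From L = μ₀N²A/ℓ, N = √(Lℓ / (μ₀A)).
N = √[(2.900×10^-3)(0.61) / ((4π×10⁻⁷)×2.270×10^-4)] = √(6.202×10^6) ≈ 2490.4.

N ≈ 2490 turns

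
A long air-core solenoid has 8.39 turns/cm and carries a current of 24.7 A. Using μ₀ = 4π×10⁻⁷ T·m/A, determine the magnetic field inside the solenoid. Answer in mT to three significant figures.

Inside a long solenoid, B = μ₀nI.
B = (4π×10⁻⁷)(839 m⁻¹)(24.7 A) = 2.604×10^-2 T.

B ≈ 26.0 mT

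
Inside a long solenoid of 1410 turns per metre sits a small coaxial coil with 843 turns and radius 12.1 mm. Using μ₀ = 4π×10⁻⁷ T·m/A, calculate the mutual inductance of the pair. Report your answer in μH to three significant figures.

M ≈ 687 μH

The outer solenoid produces a uniform field B₁ = μ₀n₁I₁ across the inner coil,
so the flux linkage is N₂Φ = N₂B₁A₂ = μ₀n₁N₂A₂·I₁, giving M = μ₀n₁N₂A₂.
A₂ = πr² = π(1.210×10^-2 m)² = 4.600×10^-4 m².
M = (4π×10⁻⁷)(1410)(843)(4.600×10^-4) = 6.870×10^-4 H.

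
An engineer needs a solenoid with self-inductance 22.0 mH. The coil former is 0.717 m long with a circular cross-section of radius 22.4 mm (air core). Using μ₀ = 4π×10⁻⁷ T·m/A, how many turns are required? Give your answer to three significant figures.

A = πr² = π(2.240×10^-2 m)² = 1.576×10^-3 m².
From L = μ₀N²A/ℓ, N = √(Lℓ / (μ₀A)).
N = √[(2.200×10^-2)(0.717) / ((4π×10⁻⁷)×1.576×10^-3)] = √(7.963×10^6) ≈ 2821.9.

N ≈ 2820 turns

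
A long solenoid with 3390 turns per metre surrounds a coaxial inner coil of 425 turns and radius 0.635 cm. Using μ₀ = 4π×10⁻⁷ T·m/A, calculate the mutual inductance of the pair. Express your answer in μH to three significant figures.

The outer solenoid produces a uniform field B₁ = μ₀n₁I₁ across the inner coil,
so the flux linkage is N₂Φ = N₂B₁A₂ = μ₀n₁N₂A₂·I₁, giving M = μ₀n₁N₂A₂.
A₂ = πr² = π(6.350×10^-3 m)² = 1.267×10^-4 m².
M = (4π×10⁻⁷)(3390)(425)(1.267×10^-4) = 2.293×10^-4 H.

M ≈ 229 μH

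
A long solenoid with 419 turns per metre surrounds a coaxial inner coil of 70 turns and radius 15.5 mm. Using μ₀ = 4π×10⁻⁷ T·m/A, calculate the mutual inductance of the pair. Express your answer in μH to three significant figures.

M ≈ 27.8 μH

The outer solenoid produces a uniform field B₁ = μ₀n₁I₁ across the inner coil,
so the flux linkage is N₂Φ = N₂B₁A₂ = μ₀n₁N₂A₂·I₁, giving M = μ₀n₁N₂A₂.
A₂ = πr² = π(1.550×10^-2 m)² = 7.548×10^-4 m².
M = (4π×10⁻⁷)(419)(70)(7.548×10^-4) = 2.782×10^-5 H.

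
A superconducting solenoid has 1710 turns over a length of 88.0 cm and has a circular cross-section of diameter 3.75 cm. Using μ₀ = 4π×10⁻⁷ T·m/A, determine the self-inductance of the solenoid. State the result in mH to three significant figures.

L ≈ 4.61 mH

A = π(d/2)² = π(1.875×10^-2 m)² = 1.104×10^-3 m².
For a long solenoid, L = μ₀N²A/ℓ.
L = (4π×10⁻⁷)(1710)²(1.104×10^-3)/(0.88 m) = 4.612×10^-3 H.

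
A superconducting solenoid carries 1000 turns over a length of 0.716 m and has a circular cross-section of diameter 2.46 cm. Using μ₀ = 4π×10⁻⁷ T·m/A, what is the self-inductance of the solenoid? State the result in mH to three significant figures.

L ≈ 0.834 mH

A = π(d/2)² = π(1.230×10^-2 m)² = 4.753×10^-4 m².
For a long solenoid, L = μ₀N²A/ℓ.
L = (4π×10⁻⁷)(1000)²(4.753×10^-4)/(0.716 m) = 8.342×10^-4 H.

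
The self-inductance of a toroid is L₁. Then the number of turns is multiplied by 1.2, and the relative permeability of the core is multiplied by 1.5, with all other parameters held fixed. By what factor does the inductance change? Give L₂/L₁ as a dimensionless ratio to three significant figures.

For a toroid, L ∝ μᵣN²A/R.
L₂/L₁ = (1.2)^2 × (1.5) = 2.16.

L₂/L₁ = 2.16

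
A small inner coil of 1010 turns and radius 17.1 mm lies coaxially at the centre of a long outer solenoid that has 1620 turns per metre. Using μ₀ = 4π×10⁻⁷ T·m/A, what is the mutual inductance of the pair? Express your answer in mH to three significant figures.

M ≈ 1.89 mH

The outer solenoid produces a uniform field B₁ = μ₀n₁I₁ across the inner coil,
so the flux linkage is N₂Φ = N₂B₁A₂ = μ₀n₁N₂A₂·I₁, giving M = μ₀n₁N₂A₂.
A₂ = πr² = π(1.710×10^-2 m)² = 9.186×10^-4 m².
M = (4π×10⁻⁷)(1620)(1010)(9.186×10^-4) = 1.889×10^-3 H.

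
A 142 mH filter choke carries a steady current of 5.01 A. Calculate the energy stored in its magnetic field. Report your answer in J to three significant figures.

Stored magnetic energy: U = ½LI².
U = ½(0.142 H)(5.01 A)² = 1.782 J.

U ≈ 1.78 J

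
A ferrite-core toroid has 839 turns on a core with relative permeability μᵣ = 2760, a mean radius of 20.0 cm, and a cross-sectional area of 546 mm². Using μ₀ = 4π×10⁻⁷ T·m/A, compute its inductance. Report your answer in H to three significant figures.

For a thin toroid, L = μ₀μᵣN²A/(2πR).
L = (4π×10⁻⁷)(2760)(839)²(5.460×10^-4) / (2π×0.2 m) = 1.061 H.

L ≈ 1.06 H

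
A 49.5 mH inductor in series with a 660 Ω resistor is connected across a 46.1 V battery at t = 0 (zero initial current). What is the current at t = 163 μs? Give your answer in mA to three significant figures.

τ = L/R = 4.950×10^-2/660 = 7.500×10^-5 s; final current I_∞ = ε/R = 46.1/660 = 6.9848×10^-2 A.
I(t) = I_∞(1 − e^(−t/τ)) with t/τ = 2.173.
I = (6.9848×10^-2)(1 − e^(−2.173)) = 6.190×10^-2 A.

I ≈ 61.9 mA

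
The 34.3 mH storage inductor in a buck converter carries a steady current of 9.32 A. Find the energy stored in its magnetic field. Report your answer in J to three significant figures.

Stored magnetic energy: U = ½LI².
U = ½(3.430×10^-2 H)(9.32 A)² = 1.49 J.

U ≈ 1.49 J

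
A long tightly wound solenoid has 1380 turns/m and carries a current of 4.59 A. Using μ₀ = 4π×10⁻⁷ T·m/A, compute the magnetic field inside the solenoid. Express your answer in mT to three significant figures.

Inside a long solenoid, B = μ₀nI.
B = (4π×10⁻⁷)(1.380×10^3 m⁻¹)(4.59 A) = 7.960×10^-3 T.

B ≈ 7.96 mT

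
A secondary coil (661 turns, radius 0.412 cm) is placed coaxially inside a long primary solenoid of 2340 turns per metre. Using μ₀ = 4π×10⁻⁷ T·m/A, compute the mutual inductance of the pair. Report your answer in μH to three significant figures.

The outer solenoid produces a uniform field B₁ = μ₀n₁I₁ across the inner coil,
so the flux linkage is N₂Φ = N₂B₁A₂ = μ₀n₁N₂A₂·I₁, giving M = μ₀n₁N₂A₂.
A₂ = πr² = π(4.120×10^-3 m)² = 5.333×10^-5 m².
M = (4π×10⁻⁷)(2340)(661)(5.333×10^-5) = 1.037×10^-4 H.

M ≈ 104 μH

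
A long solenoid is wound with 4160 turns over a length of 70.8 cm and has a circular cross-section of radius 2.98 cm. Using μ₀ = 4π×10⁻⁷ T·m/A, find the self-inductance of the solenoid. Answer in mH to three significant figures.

L ≈ 85.7 mH

A = πr² = π(2.980×10^-2 m)² = 2.790×10^-3 m².
For a long solenoid, L = μ₀N²A/ℓ.
L = (4π×10⁻⁷)(4160)²(2.790×10^-3)/(0.708 m) = 8.569×10^-2 H.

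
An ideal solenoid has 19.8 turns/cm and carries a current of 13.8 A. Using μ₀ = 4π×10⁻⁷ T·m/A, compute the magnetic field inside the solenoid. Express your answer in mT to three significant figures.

Inside a long solenoid, B = μ₀nI.
B = (4π×10⁻⁷)(1.980×10^3 m⁻¹)(13.8 A) = 3.434×10^-2 T.

B ≈ 34.3 mT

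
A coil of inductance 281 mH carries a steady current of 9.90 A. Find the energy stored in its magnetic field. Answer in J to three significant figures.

Stored magnetic energy: U = ½LI².
U = ½(0.281 H)(9.90 A)² = 13.77 J.

U ≈ 13.8 J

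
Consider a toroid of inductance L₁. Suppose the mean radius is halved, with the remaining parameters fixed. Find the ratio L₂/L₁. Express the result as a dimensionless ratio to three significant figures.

For a toroid, L ∝ μᵣN²A/R.
L₂/L₁ = (0.5)^-1 = 2.00.

L₂/L₁ = 2.00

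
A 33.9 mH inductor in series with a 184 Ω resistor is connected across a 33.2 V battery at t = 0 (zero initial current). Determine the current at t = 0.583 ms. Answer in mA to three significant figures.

τ = L/R = 3.390×10^-2/184 = 1.842×10^-4 s; final current I_∞ = ε/R = 33.2/184 = 0.1804 A.
I(t) = I_∞(1 − e^(−t/τ)) with t/τ = 3.164.
I = (0.1804)(1 − e^(−3.164)) = 0.1728 A.

I ≈ 173 mA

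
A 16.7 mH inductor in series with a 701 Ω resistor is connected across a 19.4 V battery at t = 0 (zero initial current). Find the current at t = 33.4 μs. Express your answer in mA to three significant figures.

I ≈ 20.9 mA

τ = L/R = 1.670×10^-2/701 = 2.382×10^-5 s; final current I_∞ = ε/R = 19.4/701 = 2.767×10^-2 A.
I(t) = I_∞(1 − e^(−t/τ)) with t/τ = 1.402.
I = (2.767×10^-2)(1 − e^(−1.402)) = 2.086×10^-2 A.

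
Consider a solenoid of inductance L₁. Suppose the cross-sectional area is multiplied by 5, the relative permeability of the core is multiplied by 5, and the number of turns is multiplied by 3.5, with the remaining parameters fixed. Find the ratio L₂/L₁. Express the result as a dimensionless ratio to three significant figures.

L₂/L₁ = 306

For a solenoid, L ∝ μᵣN²A/ℓ.
L₂/L₁ = (5) × (5) × (3.5)^2 = 306.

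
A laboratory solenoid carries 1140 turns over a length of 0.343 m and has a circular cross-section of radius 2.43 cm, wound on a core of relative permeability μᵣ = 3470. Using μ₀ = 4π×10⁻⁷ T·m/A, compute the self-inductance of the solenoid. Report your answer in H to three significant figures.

A = πr² = π(2.430×10^-2 m)² = 1.855×10^-3 m².
For a long solenoid, L = μ₀μᵣN²A/ℓ.
L = (4π×10⁻⁷)(3470)(1140)²(1.855×10^-3)/(0.343 m) = 30.649 H.

L ≈ 30.6 H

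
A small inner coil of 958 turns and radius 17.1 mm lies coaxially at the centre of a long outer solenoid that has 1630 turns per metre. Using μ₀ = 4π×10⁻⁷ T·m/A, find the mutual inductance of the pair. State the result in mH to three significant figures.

M ≈ 1.80 mH

The outer solenoid produces a uniform field B₁ = μ₀n₁I₁ across the inner coil,
so the flux linkage is N₂Φ = N₂B₁A₂ = μ₀n₁N₂A₂·I₁, giving M = μ₀n₁N₂A₂.
A₂ = πr² = π(1.710×10^-2 m)² = 9.186×10^-4 m².
M = (4π×10⁻⁷)(1630)(958)(9.186×10^-4) = 1.803×10^-3 H.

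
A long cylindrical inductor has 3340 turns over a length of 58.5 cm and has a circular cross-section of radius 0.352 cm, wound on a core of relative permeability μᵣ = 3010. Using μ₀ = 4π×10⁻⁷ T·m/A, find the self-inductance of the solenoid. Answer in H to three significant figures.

A = πr² = π(3.520×10^-3 m)² = 3.893×10^-5 m².
For a long solenoid, L = μ₀μᵣN²A/ℓ.
L = (4π×10⁻⁷)(3010)(3340)²(3.893×10^-5)/(0.585 m) = 2.808 H.

L ≈ 2.81 H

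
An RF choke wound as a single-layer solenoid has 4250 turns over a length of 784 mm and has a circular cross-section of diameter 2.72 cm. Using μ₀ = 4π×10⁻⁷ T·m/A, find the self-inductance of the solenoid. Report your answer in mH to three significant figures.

A = π(d/2)² = π(1.360×10^-2 m)² = 5.811×10^-4 m².
For a long solenoid, L = μ₀N²A/ℓ.
L = (4π×10⁻⁷)(4250)²(5.811×10^-4)/(0.784 m) = 1.682×10^-2 H.

L ≈ 16.8 mH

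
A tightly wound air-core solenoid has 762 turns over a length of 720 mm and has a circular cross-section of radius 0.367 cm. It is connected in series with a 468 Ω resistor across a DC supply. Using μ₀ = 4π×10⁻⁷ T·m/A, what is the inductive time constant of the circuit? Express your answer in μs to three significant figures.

A = πr² = π(3.670×10^-3 m)² = 4.231×10^-5 m².
L = μ₀N²A/ℓ = (4π×10⁻⁷)(762)²(4.231×10^-5)/(0.72) = 4.288×10^-5 H.
τ = L/R = (4.288×10^-5)/(468) = 9.163×10^-8 s.

τ ≈ 0.0916 μs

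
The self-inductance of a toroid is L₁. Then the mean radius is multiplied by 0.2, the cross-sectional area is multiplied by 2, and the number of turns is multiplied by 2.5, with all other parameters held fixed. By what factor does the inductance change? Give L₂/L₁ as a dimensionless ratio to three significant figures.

For a toroid, L ∝ μᵣN²A/R.
L₂/L₁ = (0.2)^-1 × (2) × (2.5)^2 = 62.5.

L₂/L₁ = 62.5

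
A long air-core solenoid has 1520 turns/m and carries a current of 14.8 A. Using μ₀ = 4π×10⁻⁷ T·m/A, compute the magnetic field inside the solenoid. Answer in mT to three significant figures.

Inside a long solenoid, B = μ₀nI.
B = (4π×10⁻⁷)(1.520×10^3 m⁻¹)(14.8 A) = 2.827×10^-2 T.

B ≈ 28.3 mT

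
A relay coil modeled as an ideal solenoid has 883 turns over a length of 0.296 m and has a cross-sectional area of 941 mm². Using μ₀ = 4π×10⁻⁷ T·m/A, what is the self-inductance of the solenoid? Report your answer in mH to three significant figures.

A = 941 mm² = 9.410×10^-4 m².
For a long solenoid, L = μ₀N²A/ℓ.
L = (4π×10⁻⁷)(883)²(9.410×10^-4)/(0.296 m) = 3.1148×10^-3 H.

L ≈ 3.11 mH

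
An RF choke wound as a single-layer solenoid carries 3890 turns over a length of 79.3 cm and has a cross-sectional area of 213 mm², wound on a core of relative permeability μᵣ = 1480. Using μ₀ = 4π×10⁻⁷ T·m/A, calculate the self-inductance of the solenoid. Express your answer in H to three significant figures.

A = 213 mm² = 2.130×10^-4 m².
For a long solenoid, L = μ₀μᵣN²A/ℓ.
L = (4π×10⁻⁷)(1480)(3890)²(2.130×10^-4)/(0.793 m) = 7.559 H.

L ≈ 7.56 H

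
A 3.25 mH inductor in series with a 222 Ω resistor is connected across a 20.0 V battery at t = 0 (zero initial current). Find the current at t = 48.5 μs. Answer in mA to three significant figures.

τ = L/R = 3.250×10^-3/222 = 1.464×10^-5 s; final current I_∞ = ε/R = 20.0/222 = 9.009×10^-2 A.
I(t) = I_∞(1 − e^(−t/τ)) with t/τ = 3.313.
I = (9.009×10^-2)(1 − e^(−3.313)) = 8.681×10^-2 A.

I ≈ 86.8 mA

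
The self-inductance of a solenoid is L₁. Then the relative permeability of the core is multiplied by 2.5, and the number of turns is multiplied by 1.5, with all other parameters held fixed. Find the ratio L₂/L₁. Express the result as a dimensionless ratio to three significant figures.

For a solenoid, L ∝ μᵣN²A/ℓ.
L₂/L₁ = (2.5) × (1.5)^2 = 5.63.

L₂/L₁ = 5.63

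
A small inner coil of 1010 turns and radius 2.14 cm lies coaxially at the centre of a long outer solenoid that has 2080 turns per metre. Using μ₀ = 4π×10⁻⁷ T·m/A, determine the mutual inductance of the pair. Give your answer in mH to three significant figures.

M ≈ 3.80 mH

The outer solenoid produces a uniform field B₁ = μ₀n₁I₁ across the inner coil,
so the flux linkage is N₂Φ = N₂B₁A₂ = μ₀n₁N₂A₂·I₁, giving M = μ₀n₁N₂A₂.
A₂ = πr² = π(2.140×10^-2 m)² = 1.439×10^-3 m².
M = (4π×10⁻⁷)(2080)(1010)(1.439×10^-3) = 3.798×10^-3 H.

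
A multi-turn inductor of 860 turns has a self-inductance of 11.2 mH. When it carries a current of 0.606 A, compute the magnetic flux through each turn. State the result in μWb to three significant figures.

Φ_B ≈ 7.89 μWb

From L = NΦ_B/I, the flux per turn is Φ_B = LI/N.
Φ_B = (1.120×10^-2 H)(0.606 A)/860 = 7.892×10^-6 Wb.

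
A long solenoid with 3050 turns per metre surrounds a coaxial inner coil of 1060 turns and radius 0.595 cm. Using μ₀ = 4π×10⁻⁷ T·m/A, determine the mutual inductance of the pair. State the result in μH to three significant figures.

M ≈ 452 μH

The outer solenoid produces a uniform field B₁ = μ₀n₁I₁ across the inner coil,
so the flux linkage is N₂Φ = N₂B₁A₂ = μ₀n₁N₂A₂·I₁, giving M = μ₀n₁N₂A₂.
A₂ = πr² = π(5.950×10^-3 m)² = 1.112×10^-4 m².
M = (4π×10⁻⁷)(3050)(1060)(1.112×10^-4) = 4.519×10^-4 H.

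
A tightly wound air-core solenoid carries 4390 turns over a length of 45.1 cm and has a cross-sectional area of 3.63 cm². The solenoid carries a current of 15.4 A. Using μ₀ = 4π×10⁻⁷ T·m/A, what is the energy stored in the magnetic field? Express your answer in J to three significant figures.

A = 3.63 cm² = 3.630×10^-4 m².
L = μ₀N²A/ℓ = (4π×10⁻⁷)(4390)²(3.630×10^-4)/(0.451) = 1.949×10^-2 H.
U = ½LI² = ½(1.949×10^-2)(15.4)² = 2.311 J.

U ≈ 2.31 J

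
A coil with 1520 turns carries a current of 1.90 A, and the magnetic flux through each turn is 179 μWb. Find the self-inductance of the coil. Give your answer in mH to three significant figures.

L ≈ 143 mH

Self-inductance is defined by L = NΦ_B/I (flux linkage over current).
L = (1520)(1.790×10^-4 Wb)/(1.90 A) = 0.1432 H.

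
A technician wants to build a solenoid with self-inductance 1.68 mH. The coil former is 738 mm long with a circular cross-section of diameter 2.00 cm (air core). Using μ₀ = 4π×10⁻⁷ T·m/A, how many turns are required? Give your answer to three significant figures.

N ≈ 1770 turns

A = π(d/2)² = π(1.000×10^-2 m)² = 3.142×10^-4 m².
From L = μ₀N²A/ℓ, N = √(Lℓ / (μ₀A)).
N = √[(1.680×10^-3)(0.738) / ((4π×10⁻⁷)×3.142×10^-4)] = √(3.141×10^6) ≈ 1772.2.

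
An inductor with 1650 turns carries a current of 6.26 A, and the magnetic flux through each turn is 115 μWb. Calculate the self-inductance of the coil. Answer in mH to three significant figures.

L ≈ 30.3 mH

Self-inductance is defined by L = NΦ_B/I (flux linkage over current).
L = (1650)(1.150×10^-4 Wb)/(6.26 A) = 3.031×10^-2 H.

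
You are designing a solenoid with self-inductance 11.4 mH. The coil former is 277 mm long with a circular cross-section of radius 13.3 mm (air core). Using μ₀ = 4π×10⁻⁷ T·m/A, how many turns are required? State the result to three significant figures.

N ≈ 2130 turns

A = πr² = π(1.330×10^-2 m)² = 5.557×10^-4 m².
From L = μ₀N²A/ℓ, N = √(Lℓ / (μ₀A)).
N = √[(1.140×10^-2)(0.277) / ((4π×10⁻⁷)×5.557×10^-4)] = √(4.522×10^6) ≈ 2126.5.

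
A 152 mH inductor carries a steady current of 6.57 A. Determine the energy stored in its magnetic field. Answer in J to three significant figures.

U ≈ 3.28 J

Stored magnetic energy: U = ½LI².
U = ½(0.152 H)(6.57 A)² = 3.281 J.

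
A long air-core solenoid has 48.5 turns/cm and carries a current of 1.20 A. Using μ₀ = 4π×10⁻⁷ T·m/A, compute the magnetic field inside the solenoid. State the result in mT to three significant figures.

Inside a long solenoid, B = μ₀nI.
B = (4π×10⁻⁷)(4.850×10^3 m⁻¹)(1.20 A) = 7.314×10^-3 T.

B ≈ 7.31 mT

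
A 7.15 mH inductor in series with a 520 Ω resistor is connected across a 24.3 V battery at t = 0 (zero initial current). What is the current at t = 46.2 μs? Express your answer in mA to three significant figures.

I ≈ 45.1 mA

τ = L/R = 7.150×10^-3/520 = 1.375×10^-5 s; final current I_∞ = ε/R = 24.3/520 = 4.673×10^-2 A.
I(t) = I_∞(1 − e^(−t/τ)) with t/τ = 3.360.
I = (4.673×10^-2)(1 − e^(−3.360)) = 4.511×10^-2 A.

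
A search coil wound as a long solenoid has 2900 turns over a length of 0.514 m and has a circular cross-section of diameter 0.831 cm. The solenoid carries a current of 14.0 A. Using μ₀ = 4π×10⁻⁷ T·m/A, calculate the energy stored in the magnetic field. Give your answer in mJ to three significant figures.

U ≈ 109 mJ

A = π(d/2)² = π(4.155×10^-3 m)² = 5.424×10^-5 m².
L = μ₀N²A/ℓ = (4π×10⁻⁷)(2900)²(5.424×10^-5)/(0.514) = 1.115×10^-3 H.
U = ½LI² = ½(1.115×10^-3)(14.0)² = 0.1093 J.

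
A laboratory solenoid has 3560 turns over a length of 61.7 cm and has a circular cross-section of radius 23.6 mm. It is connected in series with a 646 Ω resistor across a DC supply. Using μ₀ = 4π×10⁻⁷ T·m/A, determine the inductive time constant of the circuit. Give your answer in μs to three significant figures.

A = πr² = π(2.360×10^-2 m)² = 1.750×10^-3 m².
L = μ₀N²A/ℓ = (4π×10⁻⁷)(3560)²(1.750×10^-3)/(0.617) = 4.516×10^-2 H.
τ = L/R = (4.516×10^-2)/(646) = 6.991×10^-5 s.

τ ≈ 69.9 μs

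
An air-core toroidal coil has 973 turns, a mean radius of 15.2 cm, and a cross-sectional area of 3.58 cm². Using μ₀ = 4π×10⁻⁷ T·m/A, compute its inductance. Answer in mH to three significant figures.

L ≈ 0.446 mH

For a thin toroid, L = μ₀N²A/(2πR).
L = (4π×10⁻⁷)(973)²(3.580×10^-4) / (2π×0.152 m) = 4.460×10^-4 H.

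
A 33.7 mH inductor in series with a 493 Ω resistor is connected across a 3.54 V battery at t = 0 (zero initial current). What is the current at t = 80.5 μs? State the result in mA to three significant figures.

τ = L/R = 3.370×10^-2/493 = 6.836×10^-5 s; final current I_∞ = ε/R = 3.54/493 = 7.181×10^-3 A.
I(t) = I_∞(1 − e^(−t/τ)) with t/τ = 1.178.
I = (7.181×10^-3)(1 − e^(−1.178)) = 4.969×10^-3 A.

I ≈ 4.97 mA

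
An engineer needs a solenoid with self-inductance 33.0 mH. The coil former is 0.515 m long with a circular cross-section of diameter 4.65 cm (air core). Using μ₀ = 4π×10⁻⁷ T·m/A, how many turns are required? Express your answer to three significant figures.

A = π(d/2)² = π(2.325×10^-2 m)² = 1.698×10^-3 m².
From L = μ₀N²A/ℓ, N = √(Lℓ / (μ₀A)).
N = √[(3.300×10^-2)(0.515) / ((4π×10⁻⁷)×1.698×10^-3)] = √(7.964×10^6) ≈ 2822.0.

N ≈ 2820 turns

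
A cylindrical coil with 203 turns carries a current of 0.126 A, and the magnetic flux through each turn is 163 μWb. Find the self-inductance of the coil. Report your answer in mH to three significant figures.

Self-inductance is defined by L = NΦ_B/I (flux linkage over current).
L = (203)(1.630×10^-4 Wb)/(0.126 A) = 0.2626 H.

L ≈ 263 mH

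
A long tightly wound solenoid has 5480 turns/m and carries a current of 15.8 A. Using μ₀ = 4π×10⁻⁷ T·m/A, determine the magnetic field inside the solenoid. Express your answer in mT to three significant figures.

Inside a long solenoid, B = μ₀nI.
B = (4π×10⁻⁷)(5.480×10^3 m⁻¹)(15.8 A) = 0.1088 T.

B ≈ 109 mT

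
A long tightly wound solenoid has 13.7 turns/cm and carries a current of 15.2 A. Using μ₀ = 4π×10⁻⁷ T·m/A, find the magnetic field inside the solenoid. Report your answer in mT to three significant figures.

B ≈ 26.2 mT

Inside a long solenoid, B = μ₀nI.
B = (4π×10⁻⁷)(1.370×10^3 m⁻¹)(15.2 A) = 2.617×10^-2 T.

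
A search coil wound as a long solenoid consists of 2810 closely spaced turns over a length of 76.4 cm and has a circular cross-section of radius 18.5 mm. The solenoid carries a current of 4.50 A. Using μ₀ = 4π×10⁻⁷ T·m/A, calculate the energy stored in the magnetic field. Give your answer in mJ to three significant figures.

U ≈ 141 mJ

A = πr² = π(1.850×10^-2 m)² = 1.075×10^-3 m².
L = μ₀N²A/ℓ = (4π×10⁻⁷)(2810)²(1.075×10^-3)/(0.764) = 1.396×10^-2 H.
U = ½LI² = ½(1.396×10^-2)(4.50)² = 0.1414 J.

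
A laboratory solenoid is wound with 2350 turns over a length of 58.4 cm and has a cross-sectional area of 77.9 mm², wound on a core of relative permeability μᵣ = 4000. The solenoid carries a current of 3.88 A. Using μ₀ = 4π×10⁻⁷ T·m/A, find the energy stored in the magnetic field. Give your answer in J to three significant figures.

U ≈ 27.9 J

A = 77.9 mm² = 7.790×10^-5 m².
L = μ₀μᵣN²A/ℓ = (4π×10⁻⁷)(4000)(2350)²(7.790×10^-5)/(0.584) = 3.703 H.
U = ½LI² = ½(3.703)(3.88)² = 27.87 J.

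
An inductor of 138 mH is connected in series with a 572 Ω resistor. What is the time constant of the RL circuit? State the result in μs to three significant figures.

τ ≈ 241 μs

τ = L/R = (0.138 H)/(572 Ω) = 2.413×10^-4 s.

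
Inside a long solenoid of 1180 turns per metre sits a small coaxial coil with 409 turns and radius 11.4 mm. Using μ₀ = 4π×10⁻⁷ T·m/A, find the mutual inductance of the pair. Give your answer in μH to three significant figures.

The outer solenoid produces a uniform field B₁ = μ₀n₁I₁ across the inner coil,
so the flux linkage is N₂Φ = N₂B₁A₂ = μ₀n₁N₂A₂·I₁, giving M = μ₀n₁N₂A₂.
A₂ = πr² = π(1.140×10^-2 m)² = 4.083×10^-4 m².
M = (4π×10⁻⁷)(1180)(409)(4.083×10^-4) = 2.476×10^-4 H.

M ≈ 248 μH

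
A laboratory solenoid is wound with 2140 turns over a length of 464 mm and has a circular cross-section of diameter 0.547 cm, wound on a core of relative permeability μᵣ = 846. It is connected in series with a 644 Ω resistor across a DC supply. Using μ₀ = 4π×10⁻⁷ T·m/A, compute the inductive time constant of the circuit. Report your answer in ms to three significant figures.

τ ≈ 0.383 ms

A = π(d/2)² = π(2.735×10^-3 m)² = 2.350×10^-5 m².
L = μ₀μᵣN²A/ℓ = (4π×10⁻⁷)(846)(2140)²(2.350×10^-5)/(0.464) = 0.2466 H.
τ = L/R = (0.2466)/(644) = 3.829×10^-4 s.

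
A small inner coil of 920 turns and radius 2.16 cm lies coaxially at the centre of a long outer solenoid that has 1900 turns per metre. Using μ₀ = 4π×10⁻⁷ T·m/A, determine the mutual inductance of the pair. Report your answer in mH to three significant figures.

The outer solenoid produces a uniform field B₁ = μ₀n₁I₁ across the inner coil,
so the flux linkage is N₂Φ = N₂B₁A₂ = μ₀n₁N₂A₂·I₁, giving M = μ₀n₁N₂A₂.
A₂ = πr² = π(2.160×10^-2 m)² = 1.466×10^-3 m².
M = (4π×10⁻⁷)(1900)(920)(1.466×10^-3) = 3.220×10^-3 H.

M ≈ 3.22 mH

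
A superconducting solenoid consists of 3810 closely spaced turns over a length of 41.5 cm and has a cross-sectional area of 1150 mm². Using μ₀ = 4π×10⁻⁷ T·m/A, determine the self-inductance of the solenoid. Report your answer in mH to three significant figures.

L ≈ 50.5 mH

A = 1150 mm² = 1.150×10^-3 m².
For a long solenoid, L = μ₀N²A/ℓ.
L = (4π×10⁻⁷)(3810)²(1.150×10^-3)/(0.415 m) = 5.0549×10^-2 H.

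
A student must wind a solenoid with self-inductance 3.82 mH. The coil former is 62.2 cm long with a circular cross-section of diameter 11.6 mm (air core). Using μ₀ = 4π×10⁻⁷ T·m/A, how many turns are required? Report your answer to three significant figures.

N ≈ 4230 turns

A = π(d/2)² = π(5.800×10^-3 m)² = 1.057×10^-4 m².
From L = μ₀N²A/ℓ, N = √(Lℓ / (μ₀A)).
N = √[(3.820×10^-3)(0.622) / ((4π×10⁻⁷)×1.057×10^-4)] = √(1.789×10^7) ≈ 4229.8.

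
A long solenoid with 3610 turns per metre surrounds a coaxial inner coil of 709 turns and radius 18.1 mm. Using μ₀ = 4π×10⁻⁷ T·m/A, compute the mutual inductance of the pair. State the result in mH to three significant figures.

M ≈ 3.31 mH

The outer solenoid produces a uniform field B₁ = μ₀n₁I₁ across the inner coil,
so the flux linkage is N₂Φ = N₂B₁A₂ = μ₀n₁N₂A₂·I₁, giving M = μ₀n₁N₂A₂.
A₂ = πr² = π(1.810×10^-2 m)² = 1.029×10^-3 m².
M = (4π×10⁻⁷)(3610)(709)(1.029×10^-3) = 3.310×10^-3 H.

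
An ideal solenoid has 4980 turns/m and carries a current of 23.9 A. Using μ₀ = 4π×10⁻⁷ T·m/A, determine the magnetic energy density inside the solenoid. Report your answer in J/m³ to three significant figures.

B = μ₀nI = (4π×10⁻⁷)(4.980×10^3)(23.9) = 0.1496 T.
u = B²/(2μ₀) = (0.1496)²/(2×4π×10⁻⁷) = 8.901×10^3 J/m³.

u ≈ 8900 J/m³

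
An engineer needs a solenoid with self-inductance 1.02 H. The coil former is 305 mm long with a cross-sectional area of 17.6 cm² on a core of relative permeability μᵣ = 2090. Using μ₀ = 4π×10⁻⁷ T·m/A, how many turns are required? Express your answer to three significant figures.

N ≈ 259 turns

A = 17.6 cm² = 1.760×10^-3 m².
From L = μ₀μᵣN²A/ℓ, N = √(Lℓ / (μ₀μᵣA)).
N = √[(1.02)(0.305) / ((4π×10⁻⁷)(2090)×1.760×10^-3)] = √(6.730×10^4) ≈ 259.4.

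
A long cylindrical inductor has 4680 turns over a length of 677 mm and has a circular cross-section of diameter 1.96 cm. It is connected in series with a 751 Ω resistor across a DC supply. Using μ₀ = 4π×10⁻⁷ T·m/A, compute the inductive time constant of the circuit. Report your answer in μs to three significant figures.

A = π(d/2)² = π(9.800×10^-3 m)² = 3.017×10^-4 m².
L = μ₀N²A/ℓ = (4π×10⁻⁷)(4680)²(3.017×10^-4)/(0.677) = 1.227×10^-2 H.
τ = L/R = (1.227×10^-2)/(751) = 1.633×10^-5 s.

τ ≈ 16.3 μs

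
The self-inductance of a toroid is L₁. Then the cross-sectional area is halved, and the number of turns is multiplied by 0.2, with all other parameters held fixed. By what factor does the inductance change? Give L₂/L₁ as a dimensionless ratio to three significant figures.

For a toroid, L ∝ μᵣN²A/R.
L₂/L₁ = (0.5) × (0.2)^2 = 0.0200.

L₂/L₁ = 0.0200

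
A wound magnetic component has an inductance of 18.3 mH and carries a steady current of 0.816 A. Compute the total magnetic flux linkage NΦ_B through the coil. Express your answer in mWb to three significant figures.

NΦ_B ≈ 14.9 mWb

From L = NΦ_B/I, the flux linkage is NΦ_B = LI.
NΦ_B = (1.830×10^-2 H)(0.816 A) = 1.493×10^-2 Wb.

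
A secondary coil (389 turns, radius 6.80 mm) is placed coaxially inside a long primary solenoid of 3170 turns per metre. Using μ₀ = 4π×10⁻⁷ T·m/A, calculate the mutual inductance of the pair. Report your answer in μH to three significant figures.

M ≈ 225 μH

The outer solenoid produces a uniform field B₁ = μ₀n₁I₁ across the inner coil,
so the flux linkage is N₂Φ = N₂B₁A₂ = μ₀n₁N₂A₂·I₁, giving M = μ₀n₁N₂A₂.
A₂ = πr² = π(6.800×10^-3 m)² = 1.453×10^-4 m².
M = (4π×10⁻⁷)(3170)(389)(1.453×10^-4) = 2.251×10^-4 H.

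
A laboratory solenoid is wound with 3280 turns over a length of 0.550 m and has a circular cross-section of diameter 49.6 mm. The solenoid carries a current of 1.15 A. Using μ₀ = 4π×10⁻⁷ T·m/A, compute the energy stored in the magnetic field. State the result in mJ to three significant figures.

U ≈ 31.4 mJ

A = π(d/2)² = π(2.480×10^-2 m)² = 1.932×10^-3 m².
L = μ₀N²A/ℓ = (4π×10⁻⁷)(3280)²(1.932×10^-3)/(0.55) = 4.750×10^-2 H.
U = ½LI² = ½(4.750×10^-2)(1.15)² = 3.141×10^-2 J.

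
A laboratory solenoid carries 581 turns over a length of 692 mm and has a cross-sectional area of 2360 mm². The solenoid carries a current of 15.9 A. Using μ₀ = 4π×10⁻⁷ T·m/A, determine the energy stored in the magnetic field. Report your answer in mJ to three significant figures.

U ≈ 183 mJ

A = 2360 mm² = 2.360×10^-3 m².
L = μ₀N²A/ℓ = (4π×10⁻⁷)(581)²(2.360×10^-3)/(0.692) = 1.447×10^-3 H.
U = ½LI² = ½(1.447×10^-3)(15.9)² = 0.1829 J.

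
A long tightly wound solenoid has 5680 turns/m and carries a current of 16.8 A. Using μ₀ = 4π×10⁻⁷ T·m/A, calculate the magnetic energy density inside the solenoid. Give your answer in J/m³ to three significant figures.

u ≈ 5720 J/m³

B = μ₀nI = (4π×10⁻⁷)(5.680×10^3)(16.8) = 0.1199 T.
u = B²/(2μ₀) = (0.1199)²/(2×4π×10⁻⁷) = 5.721×10^3 J/m³.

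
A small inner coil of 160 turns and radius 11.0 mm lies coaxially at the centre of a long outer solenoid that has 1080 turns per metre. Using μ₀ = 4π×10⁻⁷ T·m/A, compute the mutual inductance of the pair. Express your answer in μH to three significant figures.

M ≈ 82.5 μH

The outer solenoid produces a uniform field B₁ = μ₀n₁I₁ across the inner coil,
so the flux linkage is N₂Φ = N₂B₁A₂ = μ₀n₁N₂A₂·I₁, giving M = μ₀n₁N₂A₂.
A₂ = πr² = π(1.100×10^-2 m)² = 3.801×10^-4 m².
M = (4π×10⁻⁷)(1080)(160)(3.801×10^-4) = 8.254×10^-5 H.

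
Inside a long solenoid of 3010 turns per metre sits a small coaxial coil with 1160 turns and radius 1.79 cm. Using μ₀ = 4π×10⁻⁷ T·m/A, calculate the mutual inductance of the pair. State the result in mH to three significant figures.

The outer solenoid produces a uniform field B₁ = μ₀n₁I₁ across the inner coil,
so the flux linkage is N₂Φ = N₂B₁A₂ = μ₀n₁N₂A₂·I₁, giving M = μ₀n₁N₂A₂.
A₂ = πr² = π(1.790×10^-2 m)² = 1.007×10^-3 m².
M = (4π×10⁻⁷)(3010)(1160)(1.007×10^-3) = 4.417×10^-3 H.

M ≈ 4.42 mH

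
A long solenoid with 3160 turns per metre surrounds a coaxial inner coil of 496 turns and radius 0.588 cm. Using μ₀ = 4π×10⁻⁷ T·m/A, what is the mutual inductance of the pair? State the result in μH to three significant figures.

M ≈ 214 μH

The outer solenoid produces a uniform field B₁ = μ₀n₁I₁ across the inner coil,
so the flux linkage is N₂Φ = N₂B₁A₂ = μ₀n₁N₂A₂·I₁, giving M = μ₀n₁N₂A₂.
A₂ = πr² = π(5.880×10^-3 m)² = 1.086×10^-4 m².
M = (4π×10⁻⁷)(3160)(496)(1.086×10^-4) = 2.139×10^-4 H.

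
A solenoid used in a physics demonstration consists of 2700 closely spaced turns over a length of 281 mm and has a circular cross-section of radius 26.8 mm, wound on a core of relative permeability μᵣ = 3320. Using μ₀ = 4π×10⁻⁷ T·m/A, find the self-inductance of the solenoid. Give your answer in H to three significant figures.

L ≈ 244 H

A = πr² = π(2.680×10^-2 m)² = 2.256×10^-3 m².
For a long solenoid, L = μ₀μᵣN²A/ℓ.
L = (4π×10⁻⁷)(3320)(2700)²(2.256×10^-3)/(0.281 m) = 244.2 H.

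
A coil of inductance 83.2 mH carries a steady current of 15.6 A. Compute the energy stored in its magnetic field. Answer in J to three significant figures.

U ≈ 10.1 J

Stored magnetic energy: U = ½LI².
U = ½(8.320×10^-2 H)(15.6 A)² = 10.12 J.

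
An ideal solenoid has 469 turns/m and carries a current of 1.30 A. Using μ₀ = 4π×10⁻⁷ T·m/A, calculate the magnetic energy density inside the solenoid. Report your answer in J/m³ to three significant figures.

u ≈ 0.234 J/m³

B = μ₀nI = (4π×10⁻⁷)(469)(1.30) = 7.662×10^-4 T.
u = B²/(2μ₀) = (7.662×10^-4)²/(2×4π×10⁻⁷) = 0.2336 J/m³.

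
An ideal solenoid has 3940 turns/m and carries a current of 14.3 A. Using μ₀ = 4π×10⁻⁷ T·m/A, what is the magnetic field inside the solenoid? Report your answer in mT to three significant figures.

Inside a long solenoid, B = μ₀nI.
B = (4π×10⁻⁷)(3.940×10^3 m⁻¹)(14.3 A) = 7.080×10^-2 T.

B ≈ 70.8 mT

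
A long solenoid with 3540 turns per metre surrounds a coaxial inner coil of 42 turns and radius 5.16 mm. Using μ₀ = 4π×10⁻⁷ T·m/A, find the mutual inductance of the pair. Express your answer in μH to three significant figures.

M ≈ 15.6 μH

The outer solenoid produces a uniform field B₁ = μ₀n₁I₁ across the inner coil,
so the flux linkage is N₂Φ = N₂B₁A₂ = μ₀n₁N₂A₂·I₁, giving M = μ₀n₁N₂A₂.
A₂ = πr² = π(5.160×10^-3 m)² = 8.3647×10^-5 m².
M = (4π×10⁻⁷)(3540)(42)(8.3647×10^-5) = 1.563×10^-5 H.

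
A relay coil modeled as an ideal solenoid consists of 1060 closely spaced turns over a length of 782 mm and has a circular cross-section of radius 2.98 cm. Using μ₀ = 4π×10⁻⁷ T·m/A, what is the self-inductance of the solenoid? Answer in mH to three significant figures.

L ≈ 5.04 mH

A = πr² = π(2.980×10^-2 m)² = 2.790×10^-3 m².
For a long solenoid, L = μ₀N²A/ℓ.
L = (4π×10⁻⁷)(1060)²(2.790×10^-3)/(0.782 m) = 5.037×10^-3 H.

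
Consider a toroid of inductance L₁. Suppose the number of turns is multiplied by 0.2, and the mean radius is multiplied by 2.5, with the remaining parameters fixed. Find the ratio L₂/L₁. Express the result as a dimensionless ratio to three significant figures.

L₂/L₁ = 0.0160

For a toroid, L ∝ μᵣN²A/R.
L₂/L₁ = (0.2)^2 × (2.5)^-1 = 0.0160.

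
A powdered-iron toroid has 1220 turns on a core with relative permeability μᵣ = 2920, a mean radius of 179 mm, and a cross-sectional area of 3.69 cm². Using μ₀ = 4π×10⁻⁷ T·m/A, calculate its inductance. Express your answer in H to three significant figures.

L ≈ 1.79 H

For a thin toroid, L = μ₀μᵣN²A/(2πR).
L = (4π×10⁻⁷)(2920)(1220)²(3.690×10^-4) / (2π×0.179 m) = 1.792 H.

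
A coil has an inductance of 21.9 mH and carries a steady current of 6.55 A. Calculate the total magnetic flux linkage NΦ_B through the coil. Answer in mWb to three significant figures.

NΦ_B ≈ 143 mWb

From L = NΦ_B/I, the flux linkage is NΦ_B = LI.
NΦ_B = (2.190×10^-2 H)(6.55 A) = 0.1434 Wb.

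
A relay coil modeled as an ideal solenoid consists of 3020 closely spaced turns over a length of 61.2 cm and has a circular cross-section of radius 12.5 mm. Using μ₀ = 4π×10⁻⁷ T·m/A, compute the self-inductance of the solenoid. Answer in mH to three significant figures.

A = πr² = π(1.250×10^-2 m)² = 4.909×10^-4 m².
For a long solenoid, L = μ₀N²A/ℓ.
L = (4π×10⁻⁷)(3020)²(4.909×10^-4)/(0.612 m) = 9.193×10^-3 H.

L ≈ 9.19 mH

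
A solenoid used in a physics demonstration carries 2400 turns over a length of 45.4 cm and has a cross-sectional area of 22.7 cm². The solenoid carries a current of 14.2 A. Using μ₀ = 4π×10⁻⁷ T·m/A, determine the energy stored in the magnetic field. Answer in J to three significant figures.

A = 22.7 cm² = 2.270×10^-3 m².
L = μ₀N²A/ℓ = (4π×10⁻⁷)(2400)²(2.270×10^-3)/(0.454) = 3.619×10^-2 H.
U = ½LI² = ½(3.619×10^-2)(14.2)² = 3.649 J.

U ≈ 3.65 J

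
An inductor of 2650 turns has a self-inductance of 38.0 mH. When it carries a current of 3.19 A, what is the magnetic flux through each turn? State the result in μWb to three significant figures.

From L = NΦ_B/I, the flux per turn is Φ_B = LI/N.
Φ_B = (3.800×10^-2 H)(3.19 A)/2650 = 4.574×10^-5 Wb.

Φ_B ≈ 45.7 μWb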